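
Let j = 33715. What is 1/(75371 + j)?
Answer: 1/109086 ≈ 9.1671e-6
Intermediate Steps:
1/(75371 + j) = 1/(75371 + 33715) = 1/109086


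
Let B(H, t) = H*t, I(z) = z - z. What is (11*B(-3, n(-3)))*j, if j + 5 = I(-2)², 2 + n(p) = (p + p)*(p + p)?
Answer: 5610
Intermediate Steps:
n(p) = -2 + 4*p² (n(p) = -2 + (p + p)*(p + p) = -2 + (2*p)*(2*p) = -2 + 4*p²)
I(z) = 0
j = -5 (j = -5 + 0² = -5 + 0 = -5)
(11*B(-3, n(-3)))*j = (11*(-3*(-2 + 4*(-3)²)))*(-5) = (11*(-3*(-2 + 4*9)))*(-5) = (11*(-3*(-2 + 36)))*(-5) = (11*(-3*34))*(-5) = (11*(-102))*(-5) = -1122*(-5) = 5610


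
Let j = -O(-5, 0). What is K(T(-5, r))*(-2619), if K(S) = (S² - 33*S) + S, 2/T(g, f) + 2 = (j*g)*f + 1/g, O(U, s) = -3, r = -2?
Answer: 116231220/19321 ≈ 6015.8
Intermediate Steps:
j = 3 (j = -1*(-3) = 3)
T(g, f) = 2/(-2 + 1/g + 3*f*g) (T(g, f) = 2/(-2 + ((3*g)*f + 1/g)) = 2/(-2 + (3*f*g + 1/g)) = 2/(-2 + (1/g + 3*f*g)) = 2/(-2 + 1/g + 3*f*g))
K(S) = S² - 32*S
K(T(-5, r))*(-2619) = ((2*(-5)/(1 - 2*(-5) + 3*(-2)*(-5)²))*(-32 + 2*(-5)/(1 - 2*(-5) + 3*(-2)*(-5)²)))*(-2619) = ((2*(-5)/(1 + 10 + 3*(-2)*25))*(-32 + 2*(-5)/(1 + 10 + 3*(-2)*25)))*(-2619) = ((2*(-5)/(1 + 10 - 150))*(-32 + 2*(-5)/(1 + 10 - 150)))*(-2619) = ((2*(-5)/(-139))*(-32 + 2*(-5)/(-139)))*(-2619) = ((2*(-5)*(-1/139))*(-32 + 2*(-5)*(-1/139)))*(-2619) = (10*(-32 + 10/139)/139)*(-2619) = ((10/139)*(-4438/139))*(-2619) = -44380/19321*(-2619) = 116231220/19321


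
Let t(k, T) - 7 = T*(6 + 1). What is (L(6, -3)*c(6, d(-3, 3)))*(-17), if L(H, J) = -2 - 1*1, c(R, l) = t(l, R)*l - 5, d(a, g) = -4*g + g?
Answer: -22746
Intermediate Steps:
d(a, g) = -3*g
t(k, T) = 7 + 7*T (t(k, T) = 7 + T*(6 + 1) = 7 + T*7 = 7 + 7*T)
c(R, l) = -5 + l*(7 + 7*R) (c(R, l) = (7 + 7*R)*l - 5 = l*(7 + 7*R) - 5 = -5 + l*(7 + 7*R))
L(H, J) = -3 (L(H, J) = -2 - 1 = -3)
(L(6, -3)*c(6, d(-3, 3)))*(-17) = -3*(-5 + 7*(-3*3)*(1 + 6))*(-17) = -3*(-5 + 7*(-9)*7)*(-17) = -3*(-5 - 441)*(-17) = -3*(-446)*(-17) = 1338*(-17) = -22746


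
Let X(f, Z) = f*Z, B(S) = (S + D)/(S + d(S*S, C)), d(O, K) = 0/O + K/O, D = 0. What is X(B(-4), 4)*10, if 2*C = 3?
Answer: 1024/25 ≈ 40.960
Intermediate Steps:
C = 3/2 (C = (1/2)*3 = 3/2 ≈ 1.5000)
d(O, K) = K/O (d(O, K) = 0 + K/O = K/O)
B(S) = S/(S + 3/(2*S**2)) (B(S) = (S + 0)/(S + 3/(2*((S*S)))) = S/(S + 3/(2*(S**2))) = S/(S + 3/(2*S**2)))
X(f, Z) = Z*f
X(B(-4), 4)*10 = (4*(2*(-4)**3/(3 + 2*(-4)**3)))*10 = (4*(2*(-64)/(3 + 2*(-64))))*10 = (4*(2*(-64)/(3 - 128)))*10 = (4*(2*(-64)/(-125)))*10 = (4*(2*(-64)*(-1/125)))*10 = (4*(128/125))*10 = (512/125)*10 = 1024/25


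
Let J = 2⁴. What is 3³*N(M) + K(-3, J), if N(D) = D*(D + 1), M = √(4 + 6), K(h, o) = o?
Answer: 286 + 27*√10 ≈ 371.38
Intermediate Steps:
J = 16
M = √10 ≈ 3.1623
N(D) = D*(1 + D)
3³*N(M) + K(-3, J) = 3³*(√10*(1 + √10)) + 16 = 27*(√10*(1 + √10)) + 16 = 27*√10*(1 + √10) + 16 = 16 + 27*√10*(1 + √10)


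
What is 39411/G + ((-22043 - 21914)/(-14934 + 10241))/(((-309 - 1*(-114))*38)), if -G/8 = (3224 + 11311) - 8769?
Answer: -228758382821/267351199440 ≈ -0.85565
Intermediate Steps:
G = -46128 (G = -8*((3224 + 11311) - 8769) = -8*(14535 - 8769) = -8*5766 = -46128)
39411/G + ((-22043 - 21914)/(-14934 + 10241))/(((-309 - 1*(-114))*38)) = 39411/(-46128) + ((-22043 - 21914)/(-14934 + 10241))/(((-309 - 1*(-114))*38)) = 39411*(-1/46128) + (-43957/(-4693))/(((-309 + 114)*38)) = -13137/15376 + (-43957*(-1/4693))/((-195*38)) = -13137/15376 + (43957/4693)/(-7410) = -13137/15376 + (43957/4693)*(-1/7410) = -13137/15376 - 43957/34775130 = -228758382821/267351199440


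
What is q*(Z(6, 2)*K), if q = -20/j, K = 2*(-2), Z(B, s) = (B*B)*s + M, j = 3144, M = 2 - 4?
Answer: 700/393 ≈ 1.7812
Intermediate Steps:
M = -2
Z(B, s) = -2 + s*B² (Z(B, s) = (B*B)*s - 2 = B²*s - 2 = s*B² - 2 = -2 + s*B²)
K = -4
q = -5/786 (q = -20/3144 = -20*1/3144 = -5/786 ≈ -0.0063613)
q*(Z(6, 2)*K) = -5*(-2 + 2*6²)*(-4)/786 = -5*(-2 + 2*36)*(-4)/786 = -5*(-2 + 72)*(-4)/786 = -175*(-4)/393 = -5/786*(-280) = 700/393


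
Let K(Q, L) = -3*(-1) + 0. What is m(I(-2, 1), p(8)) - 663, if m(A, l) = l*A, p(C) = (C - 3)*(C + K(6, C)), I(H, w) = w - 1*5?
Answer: -883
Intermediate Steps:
I(H, w) = -5 + w (I(H, w) = w - 5 = -5 + w)
K(Q, L) = 3 (K(Q, L) = 3 + 0 = 3)
p(C) = (-3 + C)*(3 + C) (p(C) = (C - 3)*(C + 3) = (-3 + C)*(3 + C))
m(A, l) = A*l
m(I(-2, 1), p(8)) - 663 = (-5 + 1)*(-9 + 8**2) - 663 = -4*(-9 + 64) - 663 = -4*55 - 663 = -220 - 663 = -883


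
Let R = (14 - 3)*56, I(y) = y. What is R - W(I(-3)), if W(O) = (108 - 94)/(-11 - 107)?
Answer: 36351/59 ≈ 616.12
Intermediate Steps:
W(O) = -7/59 (W(O) = 14/(-118) = 14*(-1/118) = -7/59)
R = 616 (R = 11*56 = 616)
R - W(I(-3)) = 616 - 1*(-7/59) = 616 + 7/59 = 36351/59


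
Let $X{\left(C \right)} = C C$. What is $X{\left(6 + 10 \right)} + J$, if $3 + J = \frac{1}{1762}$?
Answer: $\frac{445787}{1762} \approx 253.0$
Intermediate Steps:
$X{\left(C \right)} = C^{2}$
$J = - \frac{5285}{1762}$ ($J = -3 + \frac{1}{1762} = - \frac{5285}{1762} \approx -2.9994$)
$X{\left(6 + 10 \right)} + J = \left(6 + 10\right)^{2} - \frac{5285}{1762} = 16^{2} - \frac{5285}{1762} = 256 - \frac{5285}{1762} = \frac{445787}{1762}$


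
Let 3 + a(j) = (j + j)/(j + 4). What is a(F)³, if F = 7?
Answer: -6859/1331 ≈ -5.1533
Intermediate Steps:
a(j) = -3 + 2*j/(4 + j) (a(j) = -3 + (j + j)/(j + 4) = -3 + (2*j)/(4 + j) = -3 + 2*j/(4 + j))
a(F)³ = ((-12 - 1*7)/(4 + 7))³ = ((-12 - 7)/11)³ = ((1/11)*(-19))³ = (-19/11)³ = -6859/1331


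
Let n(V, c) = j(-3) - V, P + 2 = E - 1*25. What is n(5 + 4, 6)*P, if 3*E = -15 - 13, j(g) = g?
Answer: 436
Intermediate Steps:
E = -28/3 (E = (-15 - 13)/3 = (⅓)*(-28) = -28/3 ≈ -9.3333)
P = -109/3 (P = -2 + (-28/3 - 1*25) = -2 + (-28/3 - 25) = -2 - 103/3 = -109/3 ≈ -36.333)
n(V, c) = -3 - V
n(5 + 4, 6)*P = (-3 - (5 + 4))*(-109/3) = (-3 - 1*9)*(-109/3) = (-3 - 9)*(-109/3) = -12*(-109/3) = 436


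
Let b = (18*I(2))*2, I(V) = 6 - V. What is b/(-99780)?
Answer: -12/8315 ≈ -0.0014432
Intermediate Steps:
b = 144 (b = (18*(6 - 1*2))*2 = (18*(6 - 2))*2 = (18*4)*2 = 72*2 = 144)
b/(-99780) = 144/(-99780) = 144*(-1/99780) = -12/8315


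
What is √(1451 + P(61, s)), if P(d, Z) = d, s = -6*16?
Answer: 6*√42 ≈ 38.884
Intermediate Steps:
s = -96
√(1451 + P(61, s)) = √(1451 + 61) = √1512 = 6*√42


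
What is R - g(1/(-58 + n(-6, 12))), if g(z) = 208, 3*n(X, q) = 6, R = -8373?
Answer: -8581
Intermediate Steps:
n(X, q) = 2 (n(X, q) = (1/3)*6 = 2)
R - g(1/(-58 + n(-6, 12))) = -8373 - 1*208 = -8373 - 208 = -8581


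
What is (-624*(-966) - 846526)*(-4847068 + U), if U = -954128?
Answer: 1413995115432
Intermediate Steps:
(-624*(-966) - 846526)*(-4847068 + U) = (-624*(-966) - 846526)*(-4847068 - 954128) = (602784 - 846526)*(-5801196) = -243742*(-5801196) = 1413995115432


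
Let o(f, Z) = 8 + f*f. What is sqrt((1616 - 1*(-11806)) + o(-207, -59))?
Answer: sqrt(56279) ≈ 237.23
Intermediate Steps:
o(f, Z) = 8 + f**2
sqrt((1616 - 1*(-11806)) + o(-207, -59)) = sqrt((1616 - 1*(-11806)) + (8 + (-207)**2)) = sqrt((1616 + 11806) + (8 + 42849)) = sqrt(13422 + 42857) = sqrt(56279)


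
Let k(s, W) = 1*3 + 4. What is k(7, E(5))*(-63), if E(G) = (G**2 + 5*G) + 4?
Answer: -441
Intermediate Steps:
E(G) = 4 + G**2 + 5*G
k(s, W) = 7 (k(s, W) = 3 + 4 = 7)
k(7, E(5))*(-63) = 7*(-63) = -441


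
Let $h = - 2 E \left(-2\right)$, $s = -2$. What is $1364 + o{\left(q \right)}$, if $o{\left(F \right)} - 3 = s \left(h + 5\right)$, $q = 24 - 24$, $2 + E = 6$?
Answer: $1325$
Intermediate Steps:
$E = 4$ ($E = -2 + 6 = 4$)
$h = 16$ ($h = \left(-2\right) 4 \left(-2\right) = \left(-8\right) \left(-2\right) = 16$)
$q = 0$
$o{\left(F \right)} = -39$ ($o{\left(F \right)} = 3 - 2 \left(16 + 5\right) = 3 - 42 = -39$)
$1364 + o{\left(q \right)} = 1364 - 39 = 1325$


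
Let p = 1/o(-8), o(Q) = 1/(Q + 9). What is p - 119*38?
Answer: -4521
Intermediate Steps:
o(Q) = 1/(9 + Q)
p = 1 (p = 1/(1/(9 - 8)) = 1/(1/1) = 1/1 = 1)
p - 119*38 = 1 - 119*38 = 1 - 4522 = -4521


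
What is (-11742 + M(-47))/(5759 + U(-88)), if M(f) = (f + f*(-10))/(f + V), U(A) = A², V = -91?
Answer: -180091/207046 ≈ -0.86981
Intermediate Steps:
M(f) = -9*f/(-91 + f) (M(f) = (f + f*(-10))/(f - 91) = (f - 10*f)/(-91 + f) = (-9*f)/(-91 + f) = -9*f/(-91 + f))
(-11742 + M(-47))/(5759 + U(-88)) = (-11742 - 9*(-47)/(-91 - 47))/(5759 + (-88)²) = (-11742 - 9*(-47)/(-138))/(5759 + 7744) = (-11742 - 9*(-47)*(-1/138))/13503 = (-11742 - 141/46)*(1/13503) = -540273/46*1/13503 = -180091/207046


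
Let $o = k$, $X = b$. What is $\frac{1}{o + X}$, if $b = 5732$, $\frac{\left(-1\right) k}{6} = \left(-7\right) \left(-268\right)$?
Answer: $- \frac{1}{5524} \approx -0.00018103$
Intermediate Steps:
$k = -11256$ ($k = - 6 \left(\left(-7\right) \left(-268\right)\right) = \left(-6\right) 1876 = -11256$)
$X = 5732$
$o = -11256$
$\frac{1}{o + X} = \frac{1}{-11256 + 5732} = \frac{1}{-5524} = - \frac{1}{5524}$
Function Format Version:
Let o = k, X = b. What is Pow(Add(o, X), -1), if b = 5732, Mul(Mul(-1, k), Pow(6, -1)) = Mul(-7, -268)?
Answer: Rational(-1, 5524) ≈ -0.00018103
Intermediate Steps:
k = -11256 (k = Mul(-6, Mul(-7, -268)) = Mul(-6, 1876) = -11256)
X = 5732
o = -11256
Pow(Add(o, X), -1) = Pow(Add(-11256, 5732), -1) = Pow(-5524, -1) = Rational(-1, 5524)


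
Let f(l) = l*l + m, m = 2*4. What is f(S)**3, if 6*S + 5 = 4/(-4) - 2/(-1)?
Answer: 438976/729 ≈ 602.16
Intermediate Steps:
m = 8
S = -2/3 (S = -5/6 + (4/(-4) - 2/(-1))/6 = -5/6 + (4*(-1/4) - 2*(-1))/6 = -5/6 + (-1 + 2)/6 = -5/6 + (1/6)*1 = -5/6 + 1/6 = -2/3 ≈ -0.66667)
f(l) = 8 + l**2 (f(l) = l*l + 8 = l**2 + 8 = 8 + l**2)
f(S)**3 = (8 + (-2/3)**2)**3 = (8 + 4/9)**3 = (76/9)**3 = 438976/729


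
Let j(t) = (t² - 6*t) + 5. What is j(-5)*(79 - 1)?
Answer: 4680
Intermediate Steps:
j(t) = 5 + t² - 6*t
j(-5)*(79 - 1) = (5 + (-5)² - 6*(-5))*(79 - 1) = (5 + 25 + 30)*78 = 60*78 = 4680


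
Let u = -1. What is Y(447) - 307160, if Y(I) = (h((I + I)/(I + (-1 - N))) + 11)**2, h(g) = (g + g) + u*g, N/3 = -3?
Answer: -63555000799/207025 ≈ -3.0699e+5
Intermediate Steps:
N = -9 (N = 3*(-3) = -9)
h(g) = g (h(g) = (g + g) - g = 2*g - g = g)
Y(I) = (11 + 2*I/(8 + I))**2 (Y(I) = ((I + I)/(I + (-1 - 1*(-9))) + 11)**2 = ((2*I)/(I + (-1 + 9)) + 11)**2 = ((2*I)/(I + 8) + 11)**2 = ((2*I)/(8 + I) + 11)**2 = (2*I/(8 + I) + 11)**2 = (11 + 2*I/(8 + I))**2)
Y(447) - 307160 = (88 + 13*447)**2/(8 + 447)**2 - 307160 = (88 + 5811)**2/455**2 - 307160 = (1/207025)*5899**2 - 307160 = (1/207025)*34798201 - 307160 = 34798201/207025 - 307160 = -63555000799/207025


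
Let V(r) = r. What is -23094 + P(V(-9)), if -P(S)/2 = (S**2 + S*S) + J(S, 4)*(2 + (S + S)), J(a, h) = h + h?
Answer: -23162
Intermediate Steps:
J(a, h) = 2*h
P(S) = -32 - 32*S - 4*S**2 (P(S) = -2*((S**2 + S*S) + (2*4)*(2 + (S + S))) = -2*((S**2 + S**2) + 8*(2 + 2*S)) = -2*(2*S**2 + (16 + 16*S)) = -2*(16 + 2*S**2 + 16*S) = -32 - 32*S - 4*S**2)
-23094 + P(V(-9)) = -23094 + (-32 - 32*(-9) - 4*(-9)**2) = -23094 + (-32 + 288 - 4*81) = -23094 + (-32 + 288 - 324) = -23094 - 68 = -23162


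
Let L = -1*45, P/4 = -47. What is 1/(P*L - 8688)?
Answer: -1/228 ≈ -0.0043860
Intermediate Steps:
P = -188 (P = 4*(-47) = -188)
L = -45
1/(P*L - 8688) = 1/(-188*(-45) - 8688) = 1/(8460 - 8688) = 1/(-228) = -1/228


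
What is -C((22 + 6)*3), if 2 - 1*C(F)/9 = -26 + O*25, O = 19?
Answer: 4023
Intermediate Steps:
C(F) = -4023 (C(F) = 18 - 9*(-26 + 19*25) = 18 - 9*(-26 + 475) = 18 - 9*449 = 18 - 4041 = -4023)
-C((22 + 6)*3) = -1*(-4023) = 4023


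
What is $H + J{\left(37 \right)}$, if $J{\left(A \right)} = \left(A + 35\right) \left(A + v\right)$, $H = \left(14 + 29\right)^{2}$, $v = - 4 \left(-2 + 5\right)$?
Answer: $3649$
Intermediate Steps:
$v = -12$ ($v = \left(-4\right) 3 = -12$)
$H = 1849$ ($H = 43^{2} = 1849$)
$J{\left(A \right)} = \left(-12 + A\right) \left(35 + A\right)$ ($J{\left(A \right)} = \left(A + 35\right) \left(A - 12\right) = \left(35 + A\right) \left(-12 + A\right) = \left(-12 + A\right) \left(35 + A\right)$)
$H + J{\left(37 \right)} = 1849 + \left(-420 + 37^{2} + 23 \cdot 37\right) = 1849 + \left(-420 + 1369 + 851\right) = 1849 + 1800 = 3649$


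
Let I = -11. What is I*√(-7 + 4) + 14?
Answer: 14 - 11*I*√3 ≈ 14.0 - 19.053*I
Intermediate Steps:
I*√(-7 + 4) + 14 = -11*√(-7 + 4) + 14 = -11*I*√3 + 14 = 14 - 11*I*√3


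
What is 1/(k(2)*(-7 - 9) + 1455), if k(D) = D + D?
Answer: 1/1391 ≈ 0.00071891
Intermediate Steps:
k(D) = 2*D
1/(k(2)*(-7 - 9) + 1455) = 1/((2*2)*(-7 - 9) + 1455) = 1/(4*(-16) + 1455) = 1/(-64 + 1455) = 1/1391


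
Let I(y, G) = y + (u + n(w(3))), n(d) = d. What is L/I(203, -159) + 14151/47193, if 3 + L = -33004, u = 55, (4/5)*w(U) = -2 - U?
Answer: -2072182449/15841117 ≈ -130.81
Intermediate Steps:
w(U) = -5/2 - 5*U/4 (w(U) = 5*(-2 - U)/4 = -5/2 - 5*U/4)
L = -33007 (L = -3 - 33004 = -33007)
I(y, G) = 195/4 + y (I(y, G) = y + (55 + (-5/2 - 5/4*3)) = y + (55 + (-5/2 - 15/4)) = y + (55 - 25/4) = y + 195/4 = 195/4 + y)
L/I(203, -159) + 14151/47193 = -33007/(195/4 + 203) + 14151/47193 = -33007/1007/4 + 14151*(1/47193) = -33007*4/1007 + 4717/15731 = -132028/1007 + 4717/15731 = -2072182449/15841117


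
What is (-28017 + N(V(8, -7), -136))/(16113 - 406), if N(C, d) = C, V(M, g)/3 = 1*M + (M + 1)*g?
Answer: -28182/15707 ≈ -1.7942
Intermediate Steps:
V(M, g) = 3*M + 3*g*(1 + M) (V(M, g) = 3*(1*M + (M + 1)*g) = 3*(M + (1 + M)*g) = 3*(M + g*(1 + M)) = 3*M + 3*g*(1 + M))
(-28017 + N(V(8, -7), -136))/(16113 - 406) = (-28017 + (3*8 + 3*(-7) + 3*8*(-7)))/(16113 - 406) = (-28017 + (24 - 21 - 168))/15707 = (-28017 - 165)*(1/15707) = -28182*1/15707 = -28182/15707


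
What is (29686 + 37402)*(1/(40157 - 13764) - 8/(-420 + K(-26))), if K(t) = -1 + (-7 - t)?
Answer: 7096099024/5304993 ≈ 1337.6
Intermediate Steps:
K(t) = -8 - t
(29686 + 37402)*(1/(40157 - 13764) - 8/(-420 + K(-26))) = (29686 + 37402)*(1/(40157 - 13764) - 8/(-420 + (-8 - 1*(-26)))) = 67088*(1/26393 - 8/(-420 + (-8 + 26))) = 67088*(1/26393 - 8/(-420 + 18)) = 67088*(1/26393 - 8/(-402)) = 67088*(1/26393 - 8*(-1/402)) = 67088*(1/26393 + 4/201) = 67088*(105773/5304993) = 7096099024/5304993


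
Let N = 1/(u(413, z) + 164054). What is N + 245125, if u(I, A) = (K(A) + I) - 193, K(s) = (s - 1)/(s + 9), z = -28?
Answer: 765092729394/3121235 ≈ 2.4513e+5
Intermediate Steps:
K(s) = (-1 + s)/(9 + s)
u(I, A) = -193 + I + (-1 + A)/(9 + A) (u(I, A) = ((-1 + A)/(9 + A) + I) - 193 = (I + (-1 + A)/(9 + A)) - 193 = -193 + I + (-1 + A)/(9 + A))
N = 19/3121235 (N = 1/((-1 - 28 + (-193 + 413)*(9 - 28))/(9 - 28) + 164054) = 1/((-1 - 28 + 220*(-19))/(-19) + 164054) = 1/(-(-1 - 28 - 4180)/19 + 164054) = 1/(-1/19*(-4209) + 164054) = 1/(4209/19 + 164054) = 1/(3121235/19) = 19/3121235 ≈ 6.0873e-6)
N + 245125 = 19/3121235 + 245125 = 765092729394/3121235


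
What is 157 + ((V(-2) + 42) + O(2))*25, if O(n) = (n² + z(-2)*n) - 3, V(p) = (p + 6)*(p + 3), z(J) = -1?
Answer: 1282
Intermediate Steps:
V(p) = (3 + p)*(6 + p) (V(p) = (6 + p)*(3 + p) = (3 + p)*(6 + p))
O(n) = -3 + n² - n (O(n) = (n² - n) - 3 = -3 + n² - n)
157 + ((V(-2) + 42) + O(2))*25 = 157 + (((18 + (-2)² + 9*(-2)) + 42) + (-3 + 2² - 1*2))*25 = 157 + (((18 + 4 - 18) + 42) + (-3 + 4 - 2))*25 = 157 + ((4 + 42) - 1)*25 = 157 + (46 - 1)*25 = 157 + 45*25 = 157 + 1125 = 1282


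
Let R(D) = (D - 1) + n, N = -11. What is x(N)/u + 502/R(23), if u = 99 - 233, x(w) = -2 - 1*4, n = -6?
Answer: 16841/536 ≈ 31.420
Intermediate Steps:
R(D) = -7 + D (R(D) = (D - 1) - 6 = (-1 + D) - 6 = -7 + D)
x(w) = -6 (x(w) = -2 - 4 = -6)
u = -134
x(N)/u + 502/R(23) = -6/(-134) + 502/(-7 + 23) = -6*(-1/134) + 502/16 = 3/67 + 502*(1/16) = 3/67 + 251/8 = 16841/536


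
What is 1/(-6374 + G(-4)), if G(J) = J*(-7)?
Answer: -1/6346 ≈ -0.00015758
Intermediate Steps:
G(J) = -7*J
1/(-6374 + G(-4)) = 1/(-6374 - 7*(-4)) = 1/(-6374 + 28) = 1/(-6346) = -1/6346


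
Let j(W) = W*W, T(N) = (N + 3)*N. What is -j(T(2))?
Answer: -100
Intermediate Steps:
T(N) = N*(3 + N) (T(N) = (3 + N)*N = N*(3 + N))
j(W) = W²
-j(T(2)) = -(2*(3 + 2))² = -(2*5)² = -1*10² = -1*100 = -100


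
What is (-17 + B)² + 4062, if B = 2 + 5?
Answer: 4162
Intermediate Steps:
B = 7
(-17 + B)² + 4062 = (-17 + 7)² + 4062 = (-10)² + 4062 = 100 + 4062 = 4162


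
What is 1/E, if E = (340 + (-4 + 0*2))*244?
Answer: 1/81984 ≈ 1.2198e-5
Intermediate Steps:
E = 81984 (E = (340 + (-4 + 0))*244 = (340 - 4)*244 = 336*244 = 81984)
1/E = 1/81984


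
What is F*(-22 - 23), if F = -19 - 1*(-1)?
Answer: 810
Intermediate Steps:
F = -18 (F = -19 + 1 = -18)
F*(-22 - 23) = -18*(-22 - 23) = -18*(-45) = 810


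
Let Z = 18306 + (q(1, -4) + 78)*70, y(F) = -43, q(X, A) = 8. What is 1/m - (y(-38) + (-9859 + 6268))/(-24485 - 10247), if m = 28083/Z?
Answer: 371418505/487689378 ≈ 0.76159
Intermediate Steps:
Z = 24326 (Z = 18306 + (8 + 78)*70 = 18306 + 86*70 = 18306 + 6020 = 24326)
m = 28083/24326 ≈ 1.1544
1/m - (y(-38) + (-9859 + 6268))/(-24485 - 10247) = 1/(28083/24326) - (-43 + (-9859 + 6268))/(-24485 - 10247) = 24326/28083 - (-43 - 3591)/(-34732) = 24326/28083 - (-3634)*(-1)/34732 = 24326/28083 - 1*1817/17366 = 24326/28083 - 1817/17366 = 371418505/487689378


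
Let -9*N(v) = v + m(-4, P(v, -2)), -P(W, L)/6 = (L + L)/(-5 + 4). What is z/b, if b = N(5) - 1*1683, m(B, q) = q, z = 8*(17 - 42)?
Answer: 225/1891 ≈ 0.11898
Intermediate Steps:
P(W, L) = 12*L (P(W, L) = -6*(L + L)/(-5 + 4) = -6*2*L/(-1) = -6*2*L*(-1) = -(-12)*L = 12*L)
z = -200 (z = 8*(-25) = -200)
N(v) = 8/3 - v/9 (N(v) = -(v + 12*(-2))/9 = -(v - 24)/9 = -(-24 + v)/9 = 8/3 - v/9)
b = -15128/9 (b = (8/3 - ⅑*5) - 1*1683 = (8/3 - 5/9) - 1683 = 19/9 - 1683 = -15128/9 ≈ -1680.9)
z/b = -200/(-15128/9) = -200*(-9/15128) = 225/1891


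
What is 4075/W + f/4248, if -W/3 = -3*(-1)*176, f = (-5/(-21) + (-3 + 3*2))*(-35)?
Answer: -728755/280368 ≈ -2.5993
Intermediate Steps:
f = -340/3 (f = (-5*(-1/21) + (-3 + 6))*(-35) = (5/21 + 3)*(-35) = (68/21)*(-35) = -340/3 ≈ -113.33)
W = -1584 (W = -3*(-3*(-1))*176 = -9*176 = -3*528 = -1584)
4075/W + f/4248 = 4075/(-1584) - 340/3/4248 = 4075*(-1/1584) - 340/3*1/4248 = -4075/1584 - 85/3186 = -728755/280368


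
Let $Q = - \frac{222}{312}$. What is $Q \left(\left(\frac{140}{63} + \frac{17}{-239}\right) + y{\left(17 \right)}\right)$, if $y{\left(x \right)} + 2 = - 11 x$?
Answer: $\frac{3717686}{27963} \approx 132.95$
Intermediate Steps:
$Q = - \frac{37}{52}$ ($Q = \left(-222\right) \frac{1}{312} = - \frac{37}{52} \approx -0.71154$)
$y{\left(x \right)} = -2 - 11 x$
$Q \left(\left(\frac{140}{63} + \frac{17}{-239}\right) + y{\left(17 \right)}\right) = - \frac{37 \left(\left(\frac{140}{63} + \frac{17}{-239}\right) - 189\right)}{52} = - \frac{37 \left(\left(140 \cdot \frac{1}{63} + 17 \left(- \frac{1}{239}\right)\right) - 189\right)}{52} = - \frac{37 \left(\left(\frac{20}{9} - \frac{17}{239}\right) - 189\right)}{52} = - \frac{37 \left(\frac{4627}{2151} - 189\right)}{52} = \left(- \frac{37}{52}\right) \left(- \frac{401912}{2151}\right) = \frac{3717686}{27963}$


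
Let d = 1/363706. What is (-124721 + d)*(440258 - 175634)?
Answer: -6001907309419800/181853 ≈ -3.3004e+10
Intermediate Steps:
d = 1/363706 ≈ 2.7495e-6
(-124721 + d)*(440258 - 175634) = (-124721 + 1/363706)*(440258 - 175634) = -45361776025/363706*264624 = -6001907309419800/181853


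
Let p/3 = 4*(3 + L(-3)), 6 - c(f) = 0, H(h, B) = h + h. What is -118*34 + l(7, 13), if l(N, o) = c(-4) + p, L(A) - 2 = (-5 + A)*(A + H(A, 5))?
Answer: -3082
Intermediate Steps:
H(h, B) = 2*h
c(f) = 6 (c(f) = 6 - 1*0 = 6 + 0 = 6)
L(A) = 2 + 3*A*(-5 + A) (L(A) = 2 + (-5 + A)*(A + 2*A) = 2 + (-5 + A)*(3*A) = 2 + 3*A*(-5 + A))
p = 924 (p = 3*(4*(3 + (2 - 15*(-3) + 3*(-3)²))) = 3*(4*(3 + (2 + 45 + 3*9))) = 3*(4*(3 + (2 + 45 + 27))) = 3*(4*(3 + 74)) = 3*(4*77) = 3*308 = 924)
l(N, o) = 930 (l(N, o) = 6 + 924 = 930)
-118*34 + l(7, 13) = -118*34 + 930 = -4012 + 930 = -3082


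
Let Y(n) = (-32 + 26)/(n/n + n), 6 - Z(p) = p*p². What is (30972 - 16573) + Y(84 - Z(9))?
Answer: 5817193/404 ≈ 14399.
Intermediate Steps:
Z(p) = 6 - p³ (Z(p) = 6 - p*p² = 6 - p³)
Y(n) = -6/(1 + n)
(30972 - 16573) + Y(84 - Z(9)) = (30972 - 16573) - 6/(1 + (84 - (6 - 1*9³))) = 14399 - 6/(1 + (84 - (6 - 1*729))) = 14399 - 6/(1 + (84 - (6 - 729))) = 14399 - 6/(1 + (84 - 1*(-723))) = 14399 - 6/(1 + (84 + 723)) = 14399 - 6/(1 + 807) = 14399 - 6/808 = 14399 - 6*1/808 = 14399 - 3/404 = 5817193/404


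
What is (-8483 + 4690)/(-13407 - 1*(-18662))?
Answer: -3793/5255 ≈ -0.72179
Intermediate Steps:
(-8483 + 4690)/(-13407 - 1*(-18662)) = -3793/(-13407 + 18662) = -3793/5255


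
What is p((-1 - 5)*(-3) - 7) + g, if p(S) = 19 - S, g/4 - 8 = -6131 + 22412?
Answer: 65164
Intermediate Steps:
g = 65156 (g = 32 + 4*(-6131 + 22412) = 32 + 4*16281 = 32 + 65124 = 65156)
p((-1 - 5)*(-3) - 7) + g = (19 - ((-1 - 5)*(-3) - 7)) + 65156 = (19 - (-6*(-3) - 7)) + 65156 = (19 - (18 - 7)) + 65156 = (19 - 1*11) + 65156 = (19 - 11) + 65156 = 8 + 65156 = 65164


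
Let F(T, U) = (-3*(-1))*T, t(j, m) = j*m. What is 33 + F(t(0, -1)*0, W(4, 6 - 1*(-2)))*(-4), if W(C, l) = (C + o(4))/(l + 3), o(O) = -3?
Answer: 33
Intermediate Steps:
W(C, l) = (-3 + C)/(3 + l) (W(C, l) = (C - 3)/(l + 3) = (-3 + C)/(3 + l))
F(T, U) = 3*T
33 + F(t(0, -1)*0, W(4, 6 - 1*(-2)))*(-4) = 33 + (3*((0*(-1))*0))*(-4) = 33 + (3*(0*0))*(-4) = 33 + (3*0)*(-4) = 33 + 0*(-4) = 33 + 0 = 33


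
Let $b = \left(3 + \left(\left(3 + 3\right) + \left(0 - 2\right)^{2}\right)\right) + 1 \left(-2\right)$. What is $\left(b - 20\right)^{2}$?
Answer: $81$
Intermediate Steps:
$b = 11$ ($b = \left(3 + \left(6 + \left(-2\right)^{2}\right)\right) - 2 = \left(3 + \left(6 + 4\right)\right) - 2 = \left(3 + 10\right) - 2 = 13 - 2 = 11$)
$\left(b - 20\right)^{2} = \left(11 - 20\right)^{2} = \left(-9\right)^{2} = 81$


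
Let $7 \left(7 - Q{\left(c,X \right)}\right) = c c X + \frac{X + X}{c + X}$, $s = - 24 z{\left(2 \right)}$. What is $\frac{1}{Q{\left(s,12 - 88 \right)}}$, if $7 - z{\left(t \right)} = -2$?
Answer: $\frac{511}{258851027} \approx 1.9741 \cdot 10^{-6}$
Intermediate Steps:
$z{\left(t \right)} = 9$ ($z{\left(t \right)} = 7 - -2 = 7 + 2 = 9$)
$s = -216$ ($s = \left(-24\right) 9 = -216$)
$Q{\left(c,X \right)} = 7 - \frac{2 X}{7 \left(X + c\right)} - \frac{X c^{2}}{7}$ ($Q{\left(c,X \right)} = 7 - \frac{c c X + \frac{X + X}{c + X}}{7} = 7 - \frac{c^{2} X + \frac{2 X}{X + c}}{7} = 7 - \frac{X c^{2} + \frac{2 X}{X + c}}{7} = 7 - \left(\frac{X c^{2}}{7} + \frac{2 X}{7 \left(X + c\right)}\right) = 7 - \frac{2 X}{7 \left(X + c\right)} - \frac{X c^{2}}{7}$)
$\frac{1}{Q{\left(s,12 - 88 \right)}} = \frac{1}{\frac{1}{7} \frac{1}{\left(12 - 88\right) - 216} \left(47 \left(12 - 88\right) + 49 \left(-216\right) - \left(12 - 88\right) \left(-216\right)^{3} - \left(12 - 88\right)^{2} \left(-216\right)^{2}\right)} = \frac{1}{\frac{1}{7} \frac{1}{-76 - 216} \left(47 \left(-76\right) - 10584 - \left(-76\right) \left(-10077696\right) - \left(-76\right)^{2} \cdot 46656\right)} = \frac{1}{\frac{1}{7} \frac{1}{-292} \left(-3572 - 10584 - 765904896 - 5776 \cdot 46656\right)} = \frac{1}{\frac{1}{7} \left(- \frac{1}{292}\right) \left(-3572 - 10584 - 765904896 - 269485056\right)} = \frac{1}{\frac{1}{7} \left(- \frac{1}{292}\right) \left(-1035404108\right)} = \frac{1}{\frac{258851027}{511}} = \frac{511}{258851027}$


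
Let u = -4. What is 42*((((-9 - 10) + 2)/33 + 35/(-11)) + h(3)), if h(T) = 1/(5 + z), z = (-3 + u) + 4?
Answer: -1477/11 ≈ -134.27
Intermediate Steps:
z = -3 (z = (-3 - 4) + 4 = -7 + 4 = -3)
h(T) = ½ (h(T) = 1/(5 - 3) = 1/2 = ½)
42*((((-9 - 10) + 2)/33 + 35/(-11)) + h(3)) = 42*((((-9 - 10) + 2)/33 + 35/(-11)) + ½) = 42*(((-19 + 2)*(1/33) + 35*(-1/11)) + ½) = 42*((-17*1/33 - 35/11) + ½) = 42*((-17/33 - 35/11) + ½) = 42*(-122/33 + ½) = 42*(-211/66) = -1477/11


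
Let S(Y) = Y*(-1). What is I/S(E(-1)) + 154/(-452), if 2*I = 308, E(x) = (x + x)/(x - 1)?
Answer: -34881/226 ≈ -154.34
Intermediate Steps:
E(x) = 2*x/(-1 + x) (E(x) = (2*x)/(-1 + x) = 2*x/(-1 + x))
I = 154 (I = (1/2)*308 = 154)
S(Y) = -Y
I/S(E(-1)) + 154/(-452) = 154/((-2*(-1)/(-1 - 1))) + 154/(-452) = 154/((-2*(-1)/(-2))) + 154*(-1/452) = 154/((-2*(-1)*(-1)/2)) - 77/226 = 154/((-1*1)) - 77/226 = 154/(-1) - 77/226 = 154*(-1) - 77/226 = -154 - 77/226 = -34881/226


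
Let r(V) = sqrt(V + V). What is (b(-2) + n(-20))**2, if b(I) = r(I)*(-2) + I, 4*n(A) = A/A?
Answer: -207/16 + 14*I ≈ -12.938 + 14.0*I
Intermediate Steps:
r(V) = sqrt(2)*sqrt(V) (r(V) = sqrt(2*V) = sqrt(2)*sqrt(V))
n(A) = 1/4 (n(A) = (A/A)/4 = (1/4)*1 = 1/4)
b(I) = I - 2*sqrt(2)*sqrt(I) (b(I) = (sqrt(2)*sqrt(I))*(-2) + I = -2*sqrt(2)*sqrt(I) + I = I - 2*sqrt(2)*sqrt(I))
(b(-2) + n(-20))**2 = ((-2 - 2*sqrt(2)*sqrt(-2)) + 1/4)**2 = ((-2 - 2*sqrt(2)*I*sqrt(2)) + 1/4)**2 = ((-2 - 4*I) + 1/4)**2 = (-7/4 - 4*I)**2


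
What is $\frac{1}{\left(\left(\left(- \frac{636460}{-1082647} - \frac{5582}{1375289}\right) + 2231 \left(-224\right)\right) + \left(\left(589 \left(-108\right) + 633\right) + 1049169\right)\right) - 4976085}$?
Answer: $- \frac{1488952509983}{6684858388694464751} \approx -2.2274 \cdot 10^{-7}$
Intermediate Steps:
$\frac{1}{\left(\left(\left(- \frac{636460}{-1082647} - \frac{5582}{1375289}\right) + 2231 \left(-224\right)\right) + \left(\left(589 \left(-108\right) + 633\right) + 1049169\right)\right) - 4976085} = \frac{1}{\left(\left(\left(\left(-636460\right) \left(- \frac{1}{1082647}\right) - \frac{5582}{1375289}\right) - 499744\right) + \left(\left(-63612 + 633\right) + 1049169\right)\right) - 4976085} = \frac{1}{\left(\left(\left(\frac{636460}{1082647} - \frac{5582}{1375289}\right) - 499744\right) + \left(-62979 + 1049169\right)\right) - 4976085} = \frac{1}{\left(\left(\frac{869273101386}{1488952509983} - 499744\right) + 986190\right) - 4976085} = \frac{1}{\left(- \frac{744094213875842966}{1488952509983} + 986190\right) - 4976085} = \frac{1}{\frac{724295861944291804}{1488952509983} - 4976085} = \frac{1}{- \frac{6684858388694464751}{1488952509983}} = - \frac{1488952509983}{6684858388694464751}$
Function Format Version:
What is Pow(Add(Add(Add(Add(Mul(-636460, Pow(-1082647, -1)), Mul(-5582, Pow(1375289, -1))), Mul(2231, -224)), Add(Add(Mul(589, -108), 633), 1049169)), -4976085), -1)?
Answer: Rational(-1488952509983, 6684858388694464751) ≈ -2.2274e-7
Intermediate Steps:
Pow(Add(Add(Add(Add(Mul(-636460, Pow(-1082647, -1)), Mul(-5582, Pow(1375289, -1))), Mul(2231, -224)), Add(Add(Mul(589, -108), 633), 1049169)), -4976085), -1) = Pow(Add(Add(Add(Add(Mul(-636460, Rational(-1, 1082647)), Mul(-5582, Rational(1, 1375289))), -499744), Add(Add(-63612, 633), 1049169)), -4976085), -1) = Pow(Add(Add(Add(Add(Rational(636460, 1082647), Rational(-5582, 1375289)), -499744), Add(-62979, 1049169)), -4976085), -1) = Pow(Add(Add(Add(Rational(869273101386, 1488952509983), -499744), 986190), -4976085), -1) = Pow(Add(Add(Rational(-744094213875842966, 1488952509983), 986190), -4976085), -1) = Pow(Add(Rational(724295861944291804, 1488952509983), -4976085), -1) = Pow(Rational(-6684858388694464751, 1488952509983), -1) = Rational(-1488952509983, 6684858388694464751)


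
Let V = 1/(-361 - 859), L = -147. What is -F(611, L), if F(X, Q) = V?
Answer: 1/1220 ≈ 0.00081967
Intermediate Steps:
V = -1/1220 (V = 1/(-1220) = -1/1220 ≈ -0.00081967)
F(X, Q) = -1/1220
-F(611, L) = -1*(-1/1220) = 1/1220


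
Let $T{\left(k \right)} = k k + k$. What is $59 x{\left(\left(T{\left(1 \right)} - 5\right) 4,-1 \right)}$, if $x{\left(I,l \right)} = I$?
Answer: $-708$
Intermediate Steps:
$T{\left(k \right)} = k + k^{2}$ ($T{\left(k \right)} = k^{2} + k = k + k^{2}$)
$59 x{\left(\left(T{\left(1 \right)} - 5\right) 4,-1 \right)} = 59 \left(1 \left(1 + 1\right) - 5\right) 4 = 59 \left(1 \cdot 2 - 5\right) 4 = 59 \left(2 - 5\right) 4 = 59 \left(\left(-3\right) 4\right) = 59 \left(-12\right) = -708$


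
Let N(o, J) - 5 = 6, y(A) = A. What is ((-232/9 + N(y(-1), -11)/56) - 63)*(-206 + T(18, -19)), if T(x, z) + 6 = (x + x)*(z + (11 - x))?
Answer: 1830445/18 ≈ 1.0169e+5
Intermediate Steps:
N(o, J) = 11 (N(o, J) = 5 + 6 = 11)
T(x, z) = -6 + 2*x*(11 + z - x) (T(x, z) = -6 + (x + x)*(z + (11 - x)) = -6 + (2*x)*(11 + z - x) = -6 + 2*x*(11 + z - x))
((-232/9 + N(y(-1), -11)/56) - 63)*(-206 + T(18, -19)) = ((-232/9 + 11/56) - 63)*(-206 + (-6 - 2*18² + 22*18 + 2*18*(-19))) = ((-232*⅑ + 11*(1/56)) - 63)*(-206 + (-6 - 2*324 + 396 - 684)) = ((-232/9 + 11/56) - 63)*(-206 + (-6 - 648 + 396 - 684)) = (-12893/504 - 63)*(-206 - 942) = -44645/504*(-1148) = 1830445/18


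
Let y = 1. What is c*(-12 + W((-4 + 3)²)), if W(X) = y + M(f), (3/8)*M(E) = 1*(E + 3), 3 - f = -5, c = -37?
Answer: -2035/3 ≈ -678.33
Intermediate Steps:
f = 8 (f = 3 - 1*(-5) = 3 + 5 = 8)
M(E) = 8 + 8*E/3 (M(E) = 8*(1*(E + 3))/3 = 8*(1*(3 + E))/3 = 8*(3 + E)/3 = 8 + 8*E/3)
W(X) = 91/3 (W(X) = 1 + (8 + (8/3)*8) = 1 + (8 + 64/3) = 1 + 88/3 = 91/3)
c*(-12 + W((-4 + 3)²)) = -37*(-12 + 91/3) = -37*55/3 = -2035/3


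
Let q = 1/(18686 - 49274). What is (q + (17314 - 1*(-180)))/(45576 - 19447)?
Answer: 535106471/799233852 ≈ 0.66952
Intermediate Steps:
q = -1/30588 (q = 1/(-30588) = -1/30588 ≈ -3.2693e-5)
(q + (17314 - 1*(-180)))/(45576 - 19447) = (-1/30588 + (17314 - 1*(-180)))/(45576 - 19447) = (-1/30588 + (17314 + 180))/26129 = (-1/30588 + 17494)*(1/26129) = (535106471/30588)*(1/26129) = 535106471/799233852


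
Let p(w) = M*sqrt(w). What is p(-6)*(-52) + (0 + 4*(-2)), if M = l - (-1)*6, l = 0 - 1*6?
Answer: -8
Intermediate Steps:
l = -6 (l = 0 - 6 = -6)
M = 0 (M = -6 - (-1)*6 = -6 - 1*(-6) = -6 + 6 = 0)
p(w) = 0 (p(w) = 0*sqrt(w) = 0)
p(-6)*(-52) + (0 + 4*(-2)) = 0*(-52) + (0 + 4*(-2)) = 0 + (0 - 8) = 0 - 8 = -8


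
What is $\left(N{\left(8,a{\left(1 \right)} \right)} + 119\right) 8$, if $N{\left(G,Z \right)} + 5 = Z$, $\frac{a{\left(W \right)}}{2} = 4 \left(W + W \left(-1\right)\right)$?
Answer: $912$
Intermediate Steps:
$a{\left(W \right)} = 0$ ($a{\left(W \right)} = 2 \cdot 4 \left(W + W \left(-1\right)\right) = 2 \cdot 4 \left(W - W\right) = 2 \cdot 4 \cdot 0 = 2 \cdot 0 = 0$)
$N{\left(G,Z \right)} = -5 + Z$
$\left(N{\left(8,a{\left(1 \right)} \right)} + 119\right) 8 = \left(\left(-5 + 0\right) + 119\right) 8 = \left(-5 + 119\right) 8 = 114 \cdot 8 = 912$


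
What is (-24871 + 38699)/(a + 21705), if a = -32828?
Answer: -13828/11123 ≈ -1.2432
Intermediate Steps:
(-24871 + 38699)/(a + 21705) = (-24871 + 38699)/(-32828 + 21705) = 13828/(-11123) = 13828*(-1/11123) = -13828/11123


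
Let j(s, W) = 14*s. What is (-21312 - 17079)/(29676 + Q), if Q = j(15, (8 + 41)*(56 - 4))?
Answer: -12797/9962 ≈ -1.2846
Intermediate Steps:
Q = 210 (Q = 14*15 = 210)
(-21312 - 17079)/(29676 + Q) = (-21312 - 17079)/(29676 + 210) = -38391/29886 = -38391*1/29886 = -12797/9962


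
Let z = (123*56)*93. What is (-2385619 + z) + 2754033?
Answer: 1008998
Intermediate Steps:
z = 640584 (z = 6888*93 = 640584)
(-2385619 + z) + 2754033 = (-2385619 + 640584) + 2754033 = -1745035 + 2754033 = 1008998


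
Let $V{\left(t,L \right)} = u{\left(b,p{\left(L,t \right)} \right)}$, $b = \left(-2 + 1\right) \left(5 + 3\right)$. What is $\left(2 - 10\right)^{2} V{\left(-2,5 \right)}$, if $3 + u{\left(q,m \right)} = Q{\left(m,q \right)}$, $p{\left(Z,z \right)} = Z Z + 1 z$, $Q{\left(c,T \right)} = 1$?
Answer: $-128$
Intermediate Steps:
$p{\left(Z,z \right)} = z + Z^{2}$ ($p{\left(Z,z \right)} = Z^{2} + z = z + Z^{2}$)
$b = -8$ ($b = \left(-1\right) 8 = -8$)
$u{\left(q,m \right)} = -2$ ($u{\left(q,m \right)} = -3 + 1 = -2$)
$V{\left(t,L \right)} = -2$
$\left(2 - 10\right)^{2} V{\left(-2,5 \right)} = \left(2 - 10\right)^{2} \left(-2\right) = \left(-8\right)^{2} \left(-2\right) = 64 \left(-2\right) = -128$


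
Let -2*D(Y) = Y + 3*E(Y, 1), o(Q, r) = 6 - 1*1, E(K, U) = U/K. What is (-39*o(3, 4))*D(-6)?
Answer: -2535/4 ≈ -633.75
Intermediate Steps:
o(Q, r) = 5 (o(Q, r) = 6 - 1 = 5)
D(Y) = -3/(2*Y) - Y/2 (D(Y) = -(Y + 3*(1/Y))/2 = -(Y + 3/Y)/2 = -3/(2*Y) - Y/2)
(-39*o(3, 4))*D(-6) = (-39*5)*((½)*(-3 - 1*(-6)²)/(-6)) = -195*(-1)*(-3 - 1*36)/(2*6) = -195*(-1)*(-3 - 36)/(2*6) = -195*(-1)*(-39)/(2*6) = -195*13/4 = -2535/4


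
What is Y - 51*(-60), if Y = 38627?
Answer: 41687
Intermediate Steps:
Y - 51*(-60) = 38627 - 51*(-60) = 38627 - 1*(-3060) = 38627 + 3060 = 41687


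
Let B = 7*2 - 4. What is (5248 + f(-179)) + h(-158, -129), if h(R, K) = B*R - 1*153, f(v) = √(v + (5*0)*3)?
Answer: 3515 + I*√179 ≈ 3515.0 + 13.379*I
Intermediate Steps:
B = 10 (B = 14 - 4 = 10)
f(v) = √v (f(v) = √(v + 0*3) = √(v + 0) = √v)
h(R, K) = -153 + 10*R (h(R, K) = 10*R - 1*153 = 10*R - 153 = -153 + 10*R)
(5248 + f(-179)) + h(-158, -129) = (5248 + √(-179)) + (-153 + 10*(-158)) = (5248 + I*√179) + (-153 - 1580) = (5248 + I*√179) - 1733 = 3515 + I*√179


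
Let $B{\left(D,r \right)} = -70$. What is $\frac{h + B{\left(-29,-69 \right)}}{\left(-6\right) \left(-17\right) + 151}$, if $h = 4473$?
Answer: $\frac{4403}{253} \approx 17.403$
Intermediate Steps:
$\frac{h + B{\left(-29,-69 \right)}}{\left(-6\right) \left(-17\right) + 151} = \frac{4473 - 70}{\left(-6\right) \left(-17\right) + 151} = \frac{4403}{102 + 151} = \frac{4403}{253}$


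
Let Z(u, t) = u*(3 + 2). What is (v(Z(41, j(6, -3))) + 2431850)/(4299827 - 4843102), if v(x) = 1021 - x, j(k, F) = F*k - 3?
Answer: -2432666/543275 ≈ -4.4778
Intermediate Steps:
j(k, F) = -3 + F*k
Z(u, t) = 5*u (Z(u, t) = u*5 = 5*u)
(v(Z(41, j(6, -3))) + 2431850)/(4299827 - 4843102) = ((1021 - 5*41) + 2431850)/(4299827 - 4843102) = ((1021 - 1*205) + 2431850)/(-543275) = ((1021 - 205) + 2431850)*(-1/543275) = (816 + 2431850)*(-1/543275) = 2432666*(-1/543275) = -2432666/543275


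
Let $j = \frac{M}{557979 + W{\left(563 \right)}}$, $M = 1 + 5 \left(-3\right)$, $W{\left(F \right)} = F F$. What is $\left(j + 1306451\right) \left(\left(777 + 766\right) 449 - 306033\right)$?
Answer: $\frac{110528085879455829}{218737} \approx 5.053 \cdot 10^{11}$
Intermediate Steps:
$W{\left(F \right)} = F^{2}$
$M = -14$ ($M = 1 - 15 = -14$)
$j = - \frac{7}{437474}$ ($j = \frac{1}{557979 + 563^{2}} \left(-14\right) = \frac{1}{557979 + 316969} \left(-14\right) = \frac{1}{874948} \left(-14\right) = - \frac{7}{437474} \approx -1.6001 \cdot 10^{-5}$)
$\left(j + 1306451\right) \left(\left(777 + 766\right) 449 - 306033\right) = \left(- \frac{7}{437474} + 1306451\right) \left(\left(777 + 766\right) 449 - 306033\right) = \frac{571538344767 \left(1543 \cdot 449 - 306033\right)}{437474} = \frac{571538344767 \left(692807 - 306033\right)}{437474} = \frac{571538344767}{437474} \cdot 386774 = \frac{110528085879455829}{218737}$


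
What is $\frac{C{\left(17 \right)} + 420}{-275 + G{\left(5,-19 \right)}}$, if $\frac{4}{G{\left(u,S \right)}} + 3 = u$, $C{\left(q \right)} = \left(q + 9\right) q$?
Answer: $- \frac{862}{273} \approx -3.1575$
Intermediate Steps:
$C{\left(q \right)} = q \left(9 + q\right)$ ($C{\left(q \right)} = \left(9 + q\right) q = q \left(9 + q\right)$)
$G{\left(u,S \right)} = \frac{4}{-3 + u}$
$\frac{C{\left(17 \right)} + 420}{-275 + G{\left(5,-19 \right)}} = \frac{17 \left(9 + 17\right) + 420}{-275 + \frac{4}{-3 + 5}} = \frac{17 \cdot 26 + 420}{-275 + \frac{4}{2}} = \frac{442 + 420}{-275 + 4 \cdot \frac{1}{2}} = \frac{862}{-275 + 2} = \frac{862}{-273} = 862 \left(- \frac{1}{273}\right) = - \frac{862}{273}$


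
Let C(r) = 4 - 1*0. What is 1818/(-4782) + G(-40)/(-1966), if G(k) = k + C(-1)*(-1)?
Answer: -280315/783451 ≈ -0.35780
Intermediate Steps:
C(r) = 4 (C(r) = 4 + 0 = 4)
G(k) = -4 + k (G(k) = k + 4*(-1) = k - 4 = -4 + k)
1818/(-4782) + G(-40)/(-1966) = 1818/(-4782) + (-4 - 40)/(-1966) = 1818*(-1/4782) - 44*(-1/1966) = -303/797 + 22/983 = -280315/783451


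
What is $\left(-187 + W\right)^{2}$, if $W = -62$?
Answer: $62001$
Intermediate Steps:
$\left(-187 + W\right)^{2} = \left(-187 - 62\right)^{2} = \left(-249\right)^{2} = 62001$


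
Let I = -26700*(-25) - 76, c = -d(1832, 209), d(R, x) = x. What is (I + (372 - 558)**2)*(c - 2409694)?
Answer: -1691800104060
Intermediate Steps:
c = -209 (c = -1*209 = -209)
I = 667424 (I = -890*(-750) - 76 = 667500 - 76 = 667424)
(I + (372 - 558)**2)*(c - 2409694) = (667424 + (372 - 558)**2)*(-209 - 2409694) = (667424 + (-186)**2)*(-2409903) = (667424 + 34596)*(-2409903) = 702020*(-2409903) = -1691800104060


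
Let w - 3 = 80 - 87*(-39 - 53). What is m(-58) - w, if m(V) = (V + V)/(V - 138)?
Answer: -396234/49 ≈ -8086.4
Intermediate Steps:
m(V) = 2*V/(-138 + V) (m(V) = (2*V)/(-138 + V) = 2*V/(-138 + V))
w = 8087 (w = 3 + (80 - 87*(-39 - 53)) = 3 + (80 - 87*(-92)) = 3 + (80 + 8004) = 3 + 8084 = 8087)
m(-58) - w = 2*(-58)/(-138 - 58) - 1*8087 = 2*(-58)/(-196) - 8087 = 2*(-58)*(-1/196) - 8087 = 29/49 - 8087 = -396234/49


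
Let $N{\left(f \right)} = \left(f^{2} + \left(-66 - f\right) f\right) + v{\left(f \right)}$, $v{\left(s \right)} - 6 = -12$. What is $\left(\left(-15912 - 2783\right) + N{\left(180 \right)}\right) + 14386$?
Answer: $-16195$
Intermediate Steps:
$v{\left(s \right)} = -6$ ($v{\left(s \right)} = 6 - 12 = -6$)
$N{\left(f \right)} = -6 + f^{2} + f \left(-66 - f\right)$ ($N{\left(f \right)} = \left(f^{2} + \left(-66 - f\right) f\right) - 6 = \left(f^{2} + f \left(-66 - f\right)\right) - 6 = -6 + f^{2} + f \left(-66 - f\right)$)
$\left(\left(-15912 - 2783\right) + N{\left(180 \right)}\right) + 14386 = \left(\left(-15912 - 2783\right) - 11886\right) + 14386 = \left(-18695 - 11886\right) + 14386 = -30581 + 14386 = -16195$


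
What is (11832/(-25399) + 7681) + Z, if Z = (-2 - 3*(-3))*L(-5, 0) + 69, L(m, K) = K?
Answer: 196830418/25399 ≈ 7749.5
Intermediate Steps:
Z = 69 (Z = (-2 - 3*(-3))*0 + 69 = (-2 + 9)*0 + 69 = 7*0 + 69 = 0 + 69 = 69)
(11832/(-25399) + 7681) + Z = (11832/(-25399) + 7681) + 69 = (11832*(-1/25399) + 7681) + 69 = (-11832/25399 + 7681) + 69 = 195077887/25399 + 69 = 196830418/25399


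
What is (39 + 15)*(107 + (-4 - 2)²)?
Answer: 7722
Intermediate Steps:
(39 + 15)*(107 + (-4 - 2)²) = 54*(107 + (-6)²) = 54*(107 + 36) = 54*143 = 7722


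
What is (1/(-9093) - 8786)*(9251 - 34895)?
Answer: 682909114252/3031 ≈ 2.2531e+8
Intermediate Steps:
(1/(-9093) - 8786)*(9251 - 34895) = (-1/9093 - 8786)*(-25644) = -79891099/9093*(-25644) = 682909114252/3031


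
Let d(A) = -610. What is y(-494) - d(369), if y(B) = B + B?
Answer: -378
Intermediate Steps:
y(B) = 2*B
y(-494) - d(369) = 2*(-494) - 1*(-610) = -988 + 610 = -378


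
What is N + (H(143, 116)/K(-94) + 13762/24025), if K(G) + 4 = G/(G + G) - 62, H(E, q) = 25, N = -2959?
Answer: -9312185153/3147275 ≈ -2958.8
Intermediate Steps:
K(G) = -131/2 (K(G) = -4 + (G/(G + G) - 62) = -4 + (G/((2*G)) - 62) = -4 + ((1/(2*G))*G - 62) = -4 + (½ - 62) = -4 - 123/2 = -131/2)
N + (H(143, 116)/K(-94) + 13762/24025) = -2959 + (25/(-131/2) + 13762/24025) = -2959 + (25*(-2/131) + 13762*(1/24025)) = -2959 + (-50/131 + 13762/24025) = -2959 + 601572/3147275 = -9312185153/3147275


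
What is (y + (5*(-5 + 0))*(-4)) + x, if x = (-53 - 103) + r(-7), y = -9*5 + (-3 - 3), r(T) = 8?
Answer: -99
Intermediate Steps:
y = -51 (y = -45 - 6 = -51)
x = -148 (x = (-53 - 103) + 8 = -156 + 8 = -148)
(y + (5*(-5 + 0))*(-4)) + x = (-51 + (5*(-5 + 0))*(-4)) - 148 = (-51 + (5*(-5))*(-4)) - 148 = (-51 - 25*(-4)) - 148 = (-51 + 100) - 148 = 49 - 148 = -99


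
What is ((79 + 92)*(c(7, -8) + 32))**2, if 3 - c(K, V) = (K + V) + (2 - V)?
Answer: 19766916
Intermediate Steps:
c(K, V) = 1 - K (c(K, V) = 3 - ((K + V) + (2 - V)) = 3 - (2 + K) = 3 + (-2 - K) = 1 - K)
((79 + 92)*(c(7, -8) + 32))**2 = ((79 + 92)*((1 - 1*7) + 32))**2 = (171*((1 - 7) + 32))**2 = (171*(-6 + 32))**2 = (171*26)**2 = 4446**2 = 19766916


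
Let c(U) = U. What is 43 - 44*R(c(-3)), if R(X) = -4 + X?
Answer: 351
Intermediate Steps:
43 - 44*R(c(-3)) = 43 - 44*(-4 - 3) = 43 - 44*(-7) = 43 + 308 = 351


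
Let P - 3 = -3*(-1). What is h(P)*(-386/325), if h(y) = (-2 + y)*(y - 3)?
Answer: -4632/325 ≈ -14.252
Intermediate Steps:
P = 6 (P = 3 - 3*(-1) = 3 + 3 = 6)
h(y) = (-3 + y)*(-2 + y) (h(y) = (-2 + y)*(-3 + y) = (-3 + y)*(-2 + y))
h(P)*(-386/325) = (6 + 6² - 5*6)*(-386/325) = (6 + 36 - 30)*(-386*1/325) = 12*(-386/325) = -4632/325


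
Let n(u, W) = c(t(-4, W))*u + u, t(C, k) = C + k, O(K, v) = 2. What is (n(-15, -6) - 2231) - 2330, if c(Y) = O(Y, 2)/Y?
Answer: -4573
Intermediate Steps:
c(Y) = 2/Y
n(u, W) = u + 2*u/(-4 + W) (n(u, W) = (2/(-4 + W))*u + u = 2*u/(-4 + W) + u = u + 2*u/(-4 + W))
(n(-15, -6) - 2231) - 2330 = (-15*(-2 - 6)/(-4 - 6) - 2231) - 2330 = (-15*(-8)/(-10) - 2231) - 2330 = (-15*(-1/10)*(-8) - 2231) - 2330 = (-12 - 2231) - 2330 = -2243 - 2330 = -4573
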